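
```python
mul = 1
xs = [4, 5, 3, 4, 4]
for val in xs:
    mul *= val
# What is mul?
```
Trace:
  mul=1
  mul=4, val=4
  mul=20, val=5
  mul=60, val=3
  mul=240, val=4
  mul=960, val=4

Final answer: 960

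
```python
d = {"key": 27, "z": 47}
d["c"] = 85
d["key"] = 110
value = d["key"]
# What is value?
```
Trace:
  d={'key': 27, 'z': 47}
  d={'key': 27, 'z': 47, 'c': 85}
  d={'key': 110, 'z': 47, 'c': 85}
  d={'key': 110, 'z': 47, 'c': 85}, value=110

Final answer: 110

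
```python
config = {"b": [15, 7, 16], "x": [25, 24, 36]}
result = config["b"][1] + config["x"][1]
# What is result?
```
Trace:
  config={'b': [15, 7, 16], 'x': [25, 24, 36]}
  config={'b': [15, 7, 16], 'x': [25, 24, 36]}, result=31

Final answer: 31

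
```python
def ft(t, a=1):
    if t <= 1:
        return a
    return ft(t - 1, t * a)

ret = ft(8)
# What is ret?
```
Call trace:
ft(t=8, a=1)
  ft(t=7, a=8)
    ft(t=6, a=56)
      ft(t=5, a=336)
        ft(t=4, a=1680)
          ft(t=3, a=6720)
            ft(t=2, a=20160)
              ft(t=1, a=40320)
              -> return 40320
            -> return 40320
          -> return 40320
        -> return 40320
      -> return 40320
    -> return 40320
  -> return 40320
-> return 40320

Final answer: 40320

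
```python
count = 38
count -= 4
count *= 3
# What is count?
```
Trace:
  count=38
  count=34
  count=102

Final answer: 102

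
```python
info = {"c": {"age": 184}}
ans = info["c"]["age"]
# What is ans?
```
Trace:
  info={'c': {'age': 184}}
  info={'c': {'age': 184}}, ans=184

Final answer: 184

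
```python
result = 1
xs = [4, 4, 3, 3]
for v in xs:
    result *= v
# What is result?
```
Trace:
  result=1
  result=4, v=4
  result=16, v=4
  result=48, v=3
  result=144, v=3

Final answer: 144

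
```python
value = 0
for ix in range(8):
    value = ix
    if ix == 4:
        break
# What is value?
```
Trace:
  value=0
  value=0, ix=0
  value=1, ix=1
  value=2, ix=2
  value=3, ix=3
  value=4, ix=4

Final answer: 4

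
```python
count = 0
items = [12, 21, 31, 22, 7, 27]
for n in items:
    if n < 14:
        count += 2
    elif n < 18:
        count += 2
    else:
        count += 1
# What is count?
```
Trace:
  count=0
  count=2, n=12
  count=3, n=21
  count=4, n=31
  count=5, n=22
  count=7, n=7
  count=8, n=27

Final answer: 8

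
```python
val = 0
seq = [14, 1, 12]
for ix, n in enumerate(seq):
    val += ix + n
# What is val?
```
Trace:
  val=0
  val=14, ix=0, n=14
  val=16, ix=1, n=1
  val=30, ix=2, n=12

Final answer: 30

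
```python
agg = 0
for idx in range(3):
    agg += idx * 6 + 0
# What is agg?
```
Trace:
  agg=0
  agg=0, idx=0
  agg=6, idx=1
  agg=18, idx=2

Final answer: 18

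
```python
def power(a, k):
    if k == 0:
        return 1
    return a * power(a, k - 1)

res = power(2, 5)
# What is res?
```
Call trace:
power(a=2, k=5)
  power(a=2, k=4)
    power(a=2, k=3)
      power(a=2, k=2)
        power(a=2, k=1)
          power(a=2, k=0)
          -> return 1
        -> return 2
      -> return 4
    -> return 8
  -> return 16
-> return 32

Final answer: 32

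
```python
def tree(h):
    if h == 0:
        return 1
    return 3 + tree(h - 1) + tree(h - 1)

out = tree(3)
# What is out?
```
Call trace (a repeated sub-call is expanded the first time; later identical calls just restate its return value):
tree(h=3)
  tree(h=2)
    tree(h=1)
      tree(h=0)
      -> return 1
      tree(h=0)
      -> return 1
    -> return 5
    tree(h=1) -> return 5  (same call as traced above)
  -> return 13
  tree(h=2) -> return 13  (same call as traced above)
-> return 29

Final answer: 29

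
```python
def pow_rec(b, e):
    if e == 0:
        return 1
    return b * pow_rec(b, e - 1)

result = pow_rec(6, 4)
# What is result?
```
Call trace:
pow_rec(b=6, e=4)
  pow_rec(b=6, e=3)
    pow_rec(b=6, e=2)
      pow_rec(b=6, e=1)
        pow_rec(b=6, e=0)
        -> return 1
      -> return 6
    -> return 36
  -> return 216
-> return 1296

Final answer: 1296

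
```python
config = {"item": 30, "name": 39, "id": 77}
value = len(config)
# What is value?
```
Trace:
  config={'item': 30, 'name': 39, 'id': 77}
  config={'item': 30, 'name': 39, 'id': 77}, value=3

Final answer: 3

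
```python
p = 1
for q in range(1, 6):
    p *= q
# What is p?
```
Trace:
  p=1
  p=1, q=1
  p=2, q=2
  p=6, q=3
  p=24, q=4
  p=120, q=5

Final answer: 120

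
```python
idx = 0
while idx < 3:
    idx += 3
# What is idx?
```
Trace:
  idx=0
  idx=3

Final answer: 3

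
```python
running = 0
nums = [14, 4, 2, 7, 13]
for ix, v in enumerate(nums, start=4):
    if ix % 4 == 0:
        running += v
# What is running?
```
Trace:
  running=0
  running=14, ix=4, v=14
  running=14, ix=5, v=4
  running=14, ix=6, v=2
  running=14, ix=7, v=7
  running=27, ix=8, v=13

Final answer: 27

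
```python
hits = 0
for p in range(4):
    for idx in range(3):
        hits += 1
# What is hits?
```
Trace:
  hits=0
  hits=1, p=0, idx=0
  hits=2, p=0, idx=1
  hits=3, p=0, idx=2
  hits=4, p=1, idx=0
  hits=5, p=1, idx=1
  hits=6, p=1, idx=2
  hits=7, p=2, idx=0
  hits=8, p=2, idx=1
  hits=9, p=2, idx=2
  hits=10, p=3, idx=0
  hits=11, p=3, idx=1
  hits=12, p=3, idx=2

Final answer: 12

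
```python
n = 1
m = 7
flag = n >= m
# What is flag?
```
Trace:
  n=1
  n=1, m=7
  n=1, m=7, flag=False

Final answer: False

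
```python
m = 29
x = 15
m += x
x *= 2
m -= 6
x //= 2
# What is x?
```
Trace:
  m=29
  m=29, x=15
  m=44, x=15
  m=44, x=30
  m=38, x=30
  m=38, x=15

Final answer: 15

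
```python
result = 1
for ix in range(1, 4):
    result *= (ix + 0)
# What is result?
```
Trace:
  result=1
  result=1, ix=1
  result=2, ix=2
  result=6, ix=3

Final answer: 6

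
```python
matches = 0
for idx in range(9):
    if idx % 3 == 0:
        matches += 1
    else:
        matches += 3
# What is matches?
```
Trace:
  matches=0
  matches=1, idx=0
  matches=4, idx=1
  matches=7, idx=2
  matches=8, idx=3
  matches=11, idx=4
  matches=14, idx=5
  matches=15, idx=6
  matches=18, idx=7
  matches=21, idx=8

Final answer: 21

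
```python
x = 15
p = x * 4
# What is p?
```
Trace:
  x=15
  x=15, p=60

Final answer: 60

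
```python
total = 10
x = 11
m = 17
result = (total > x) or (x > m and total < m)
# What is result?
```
Trace:
  total=10
  total=10, x=11
  total=10, x=11, m=17
  total=10, x=11, m=17, result=False

Final answer: False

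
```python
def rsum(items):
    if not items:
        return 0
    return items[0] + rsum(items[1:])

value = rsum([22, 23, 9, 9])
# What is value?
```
Call trace:
rsum(items=[22, 23, 9, 9])
  rsum(items=[23, 9, 9])
    rsum(items=[9, 9])
      rsum(items=[9])
        rsum(items=[])
        -> return 0
      -> return 9
    -> return 18
  -> return 41
-> return 63

Final answer: 63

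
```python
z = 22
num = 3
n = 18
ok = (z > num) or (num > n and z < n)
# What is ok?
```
Trace:
  z=22
  z=22, num=3
  z=22, num=3, n=18
  z=22, num=3, n=18, ok=True

Final answer: True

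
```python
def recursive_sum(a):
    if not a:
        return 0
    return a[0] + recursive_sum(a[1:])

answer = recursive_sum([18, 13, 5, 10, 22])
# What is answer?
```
Call trace:
recursive_sum(a=[18, 13, 5, 10, 22])
  recursive_sum(a=[13, 5, 10, 22])
    recursive_sum(a=[5, 10, 22])
      recursive_sum(a=[10, 22])
        recursive_sum(a=[22])
          recursive_sum(a=[])
          -> return 0
        -> return 22
      -> return 32
    -> return 37
  -> return 50
-> return 68

Final answer: 68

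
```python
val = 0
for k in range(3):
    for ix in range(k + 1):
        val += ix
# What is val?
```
Trace:
  val=0
  val=0, k=0, ix=0
  val=0, k=1, ix=0
  val=1, k=1, ix=1
  val=1, k=2, ix=0
  val=2, k=2, ix=1
  val=4, k=2, ix=2

Final answer: 4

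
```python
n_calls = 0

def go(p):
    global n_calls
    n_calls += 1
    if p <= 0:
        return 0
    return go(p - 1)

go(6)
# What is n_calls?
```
Call trace:
go(p=6)
  go(p=5)
    go(p=4)
      go(p=3)
        go(p=2)
          go(p=1)
            go(p=0)
            -> return 0
          -> return 0
        -> return 0
      -> return 0
    -> return 0
  -> return 0
-> return 0

n_calls is incremented once per call. go is entered once for each p = 6, 5, 4, 3, 2, 1, 0 (the p <= 0 call returns without recursing), i.e. 6 + 1 calls.
n_calls = 7

Final answer: 7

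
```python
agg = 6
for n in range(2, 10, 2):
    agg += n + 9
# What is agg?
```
Trace:
  agg=6
  agg=17, n=2
  agg=30, n=4
  agg=45, n=6
  agg=62, n=8

Final answer: 62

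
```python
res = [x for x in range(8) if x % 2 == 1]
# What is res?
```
Trace:
  x=0
  x=1
  x=2
  x=3
  x=4
  x=5
  x=6
  x=7
  res=[1, 3, 5, 7]

Final answer: [1, 3, 5, 7]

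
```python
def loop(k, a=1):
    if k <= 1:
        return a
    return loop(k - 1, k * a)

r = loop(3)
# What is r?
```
Call trace:
loop(k=3, a=1)
  loop(k=2, a=3)
    loop(k=1, a=6)
    -> return 6
  -> return 6
-> return 6

Final answer: 6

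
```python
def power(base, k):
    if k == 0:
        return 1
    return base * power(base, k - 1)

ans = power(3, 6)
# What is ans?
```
Call trace:
power(base=3, k=6)
  power(base=3, k=5)
    power(base=3, k=4)
      power(base=3, k=3)
        power(base=3, k=2)
          power(base=3, k=1)
            power(base=3, k=0)
            -> return 1
          -> return 3
        -> return 9
      -> return 27
    -> return 81
  -> return 243
-> return 729

Final answer: 729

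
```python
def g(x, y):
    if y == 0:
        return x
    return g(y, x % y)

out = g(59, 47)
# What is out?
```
Call trace:
g(x=59, y=47)
  g(x=47, y=12)
    g(x=12, y=11)
      g(x=11, y=1)
        g(x=1, y=0)
        -> return 1
      -> return 1
    -> return 1
  -> return 1
-> return 1

Final answer: 1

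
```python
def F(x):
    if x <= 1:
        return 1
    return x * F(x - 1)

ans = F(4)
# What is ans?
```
Call trace:
F(x=4)
  F(x=3)
    F(x=2)
      F(x=1)
      -> return 1
    -> return 2
  -> return 6
-> return 24

Final answer: 24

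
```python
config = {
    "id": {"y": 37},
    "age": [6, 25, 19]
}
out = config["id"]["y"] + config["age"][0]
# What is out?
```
Trace:
  config={'id': {'y': 37}, 'age': [6, 25, 19]}
  config={'id': {'y': 37}, 'age': [6, 25, 19]}, out=43

Final answer: 43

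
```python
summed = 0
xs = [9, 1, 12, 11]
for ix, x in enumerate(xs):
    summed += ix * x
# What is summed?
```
Trace:
  summed=0
  summed=0, ix=0, x=9
  summed=1, ix=1, x=1
  summed=25, ix=2, x=12
  summed=58, ix=3, x=11

Final answer: 58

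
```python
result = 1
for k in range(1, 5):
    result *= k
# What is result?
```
Trace:
  result=1
  result=1, k=1
  result=2, k=2
  result=6, k=3
  result=24, k=4

Final answer: 24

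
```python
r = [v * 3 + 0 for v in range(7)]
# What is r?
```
Trace:
  v=0
  v=1
  v=2
  v=3
  v=4
  v=5
  v=6
  r=[0, 3, 6, 9, 12, 15, 18]

Final answer: [0, 3, 6, 9, 12, 15, 18]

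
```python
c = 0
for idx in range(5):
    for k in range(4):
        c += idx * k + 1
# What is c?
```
Trace:
  c=0
  c=1, idx=0, k=0
  c=2, idx=0, k=1
  c=3, idx=0, k=2
  c=4, idx=0, k=3
  c=5, idx=1, k=0
  c=7, idx=1, k=1
  c=10, idx=1, k=2
  c=14, idx=1, k=3
  c=15, idx=2, k=0
  c=18, idx=2, k=1
  c=23, idx=2, k=2
  c=30, idx=2, k=3
  c=31, idx=3, k=0
  c=35, idx=3, k=1
  c=42, idx=3, k=2
  c=52, idx=3, k=3
  c=53, idx=4, k=0
  c=58, idx=4, k=1
  c=67, idx=4, k=2
  c=80, idx=4, k=3

Final answer: 80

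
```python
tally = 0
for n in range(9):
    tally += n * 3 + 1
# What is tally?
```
Trace:
  tally=0
  tally=1, n=0
  tally=5, n=1
  tally=12, n=2
  tally=22, n=3
  tally=35, n=4
  tally=51, n=5
  tally=70, n=6
  tally=92, n=7
  tally=117, n=8

Final answer: 117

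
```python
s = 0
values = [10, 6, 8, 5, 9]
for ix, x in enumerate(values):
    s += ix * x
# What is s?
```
Trace:
  s=0
  s=0, ix=0, x=10
  s=6, ix=1, x=6
  s=22, ix=2, x=8
  s=37, ix=3, x=5
  s=73, ix=4, x=9

Final answer: 73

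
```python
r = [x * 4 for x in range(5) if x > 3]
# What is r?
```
Trace:
  x=0
  x=1
  x=2
  x=3
  x=4
  r=[16]

Final answer: [16]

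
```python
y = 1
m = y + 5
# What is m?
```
Trace:
  y=1
  y=1, m=6

Final answer: 6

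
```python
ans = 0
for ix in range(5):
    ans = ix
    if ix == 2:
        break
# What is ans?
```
Trace:
  ans=0
  ans=0, ix=0
  ans=1, ix=1
  ans=2, ix=2

Final answer: 2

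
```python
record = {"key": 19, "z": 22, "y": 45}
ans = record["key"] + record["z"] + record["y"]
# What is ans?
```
Trace:
  record={'key': 19, 'z': 22, 'y': 45}
  record={'key': 19, 'z': 22, 'y': 45}, ans=86

Final answer: 86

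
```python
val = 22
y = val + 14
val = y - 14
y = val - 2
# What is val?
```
Trace:
  val=22
  val=22, y=36
  val=22, y=36
  val=22, y=20

Final answer: 22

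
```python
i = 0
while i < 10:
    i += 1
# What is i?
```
Trace:
  i=0
  i=1
  i=2
  i=3
  i=4
  i=5
  i=6
  i=7
  i=8
  i=9
  i=10

Final answer: 10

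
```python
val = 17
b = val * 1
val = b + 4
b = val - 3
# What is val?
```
Trace:
  val=17
  val=17, b=17
  val=21, b=17
  val=21, b=18

Final answer: 21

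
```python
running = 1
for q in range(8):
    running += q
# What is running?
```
Trace:
  running=1
  running=1, q=0
  running=2, q=1
  running=4, q=2
  running=7, q=3
  running=11, q=4
  running=16, q=5
  running=22, q=6
  running=29, q=7

Final answer: 29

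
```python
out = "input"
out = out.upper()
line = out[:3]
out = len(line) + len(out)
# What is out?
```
Trace:
  out='input'
  out='INPUT'
  out='INPUT', line='INP'
  out=8, line='INP'

Final answer: 8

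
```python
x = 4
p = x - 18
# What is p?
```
Trace:
  x=4
  x=4, p=-14

Final answer: -14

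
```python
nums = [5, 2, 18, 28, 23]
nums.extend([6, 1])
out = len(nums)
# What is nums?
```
Trace:
  nums=[5, 2, 18, 28, 23]
  nums=[5, 2, 18, 28, 23, 6, 1]
  nums=[5, 2, 18, 28, 23, 6, 1], out=7

Final answer: [5, 2, 18, 28, 23, 6, 1]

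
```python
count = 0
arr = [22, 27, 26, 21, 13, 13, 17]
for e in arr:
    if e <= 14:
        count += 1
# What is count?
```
Trace:
  count=0
  count=0, e=22
  count=0, e=27
  count=0, e=26
  count=0, e=21
  count=1, e=13
  count=2, e=13
  count=2, e=17

Final answer: 2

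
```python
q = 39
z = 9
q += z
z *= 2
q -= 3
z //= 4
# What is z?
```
Trace:
  q=39
  q=39, z=9
  q=48, z=9
  q=48, z=18
  q=45, z=18
  q=45, z=4

Final answer: 4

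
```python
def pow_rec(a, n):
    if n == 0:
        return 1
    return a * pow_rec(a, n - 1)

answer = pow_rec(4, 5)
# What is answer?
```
Call trace:
pow_rec(a=4, n=5)
  pow_rec(a=4, n=4)
    pow_rec(a=4, n=3)
      pow_rec(a=4, n=2)
        pow_rec(a=4, n=1)
          pow_rec(a=4, n=0)
          -> return 1
        -> return 4
      -> return 16
    -> return 64
  -> return 256
-> return 1024

Final answer: 1024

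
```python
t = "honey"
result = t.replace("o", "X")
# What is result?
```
Trace:
  t='honey'
  t='honey', result='hXney'

Final answer: 'hXney'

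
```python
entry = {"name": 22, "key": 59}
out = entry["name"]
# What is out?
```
Trace:
  entry={'name': 22, 'key': 59}
  entry={'name': 22, 'key': 59}, out=22

Final answer: 22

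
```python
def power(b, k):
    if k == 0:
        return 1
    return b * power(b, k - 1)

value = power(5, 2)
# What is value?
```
Call trace:
power(b=5, k=2)
  power(b=5, k=1)
    power(b=5, k=0)
    -> return 1
  -> return 5
-> return 25

Final answer: 25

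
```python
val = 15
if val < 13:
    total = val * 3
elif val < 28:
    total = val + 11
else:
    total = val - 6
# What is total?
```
Trace:
  val=15
  val=15, total=26

Final answer: 26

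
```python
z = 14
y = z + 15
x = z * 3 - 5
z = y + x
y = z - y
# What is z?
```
Trace:
  z=14
  z=14, y=29
  z=14, y=29, x=37
  z=66, y=29, x=37
  z=66, y=37, x=37

Final answer: 66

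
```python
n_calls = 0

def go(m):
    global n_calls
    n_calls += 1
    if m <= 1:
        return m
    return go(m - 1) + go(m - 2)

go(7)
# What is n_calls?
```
Call trace (a repeated sub-call is expanded the first time; later identical calls just restate its return value):
go(m=7)
  go(m=6)
    go(m=5)
      go(m=4)
        go(m=3)
          go(m=2)
            go(m=1)
            -> return 1
            go(m=0)
            -> return 0
          -> return 1
          go(m=1)
          -> return 1
        -> return 2
        go(m=2) -> return 1  (same call as traced above)
      -> return 3
      go(m=3) -> return 2  (same call as traced above)
    -> return 5
    go(m=4) -> return 3  (same call as traced above)
  -> return 8
  go(m=5) -> return 5  (same call as traced above)
-> return 13

n_calls is incremented once per call, so count the calls in each subtree. Let C(m) = number of calls made by go(m).
C(0) = C(1) = 1 (base case, no recursion); C(m) = 1 + C(m - 1) + C(m - 2) otherwise.
C(2) = 1 + C(1) + C(0) = 1 + 1 + 1 = 3
C(3) = 1 + C(2) + C(1) = 1 + 3 + 1 = 5
C(4) = 1 + C(3) + C(2) = 1 + 5 + 3 = 9
C(5) = 1 + C(4) + C(3) = 1 + 9 + 5 = 15
C(6) = 1 + C(5) + C(4) = 1 + 15 + 9 = 25
C(7) = 1 + C(6) + C(5) = 1 + 25 + 15 = 41
n_calls = C(7) = 41

Final answer: 41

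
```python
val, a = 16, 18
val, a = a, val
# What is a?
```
Trace:
  val=16, a=18
  val=18, a=16

Final answer: 16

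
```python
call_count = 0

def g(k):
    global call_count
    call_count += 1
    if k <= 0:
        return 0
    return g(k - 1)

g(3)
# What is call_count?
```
Call trace:
g(k=3)
  g(k=2)
    g(k=1)
      g(k=0)
      -> return 0
    -> return 0
  -> return 0
-> return 0

call_count is incremented once per call. g is entered once for each k = 3, 2, 1, 0 (the k <= 0 call returns without recursing), i.e. 3 + 1 calls.
call_count = 4

Final answer: 4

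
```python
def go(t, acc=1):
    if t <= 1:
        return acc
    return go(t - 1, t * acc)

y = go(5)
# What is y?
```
Call trace:
go(t=5, acc=1)
  go(t=4, acc=5)
    go(t=3, acc=20)
      go(t=2, acc=60)
        go(t=1, acc=120)
        -> return 120
      -> return 120
    -> return 120
  -> return 120
-> return 120

Final answer: 120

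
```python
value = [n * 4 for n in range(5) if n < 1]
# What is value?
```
Trace:
  n=0
  n=1
  n=2
  n=3
  n=4
  value=[0]

Final answer: [0]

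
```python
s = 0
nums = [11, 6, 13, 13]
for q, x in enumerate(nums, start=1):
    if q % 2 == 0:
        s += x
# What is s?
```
Trace:
  s=0
  s=0, q=1, x=11
  s=6, q=2, x=6
  s=6, q=3, x=13
  s=19, q=4, x=13

Final answer: 19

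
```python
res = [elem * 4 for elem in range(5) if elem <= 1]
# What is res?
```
Trace:
  elem=0
  elem=1
  elem=2
  elem=3
  elem=4
  res=[0, 4]

Final answer: [0, 4]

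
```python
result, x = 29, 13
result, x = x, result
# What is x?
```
Trace:
  result=29, x=13
  result=13, x=29

Final answer: 29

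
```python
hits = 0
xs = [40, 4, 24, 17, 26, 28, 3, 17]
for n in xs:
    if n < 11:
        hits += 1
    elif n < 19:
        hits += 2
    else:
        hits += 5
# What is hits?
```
Trace:
  hits=0
  hits=5, n=40
  hits=6, n=4
  hits=11, n=24
  hits=13, n=17
  hits=18, n=26
  hits=23, n=28
  hits=24, n=3
  hits=26, n=17

Final answer: 26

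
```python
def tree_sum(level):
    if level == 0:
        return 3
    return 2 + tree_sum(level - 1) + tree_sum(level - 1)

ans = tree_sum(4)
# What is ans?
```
Call trace (a repeated sub-call is expanded the first time; later identical calls just restate its return value):
tree_sum(level=4)
  tree_sum(level=3)
    tree_sum(level=2)
      tree_sum(level=1)
        tree_sum(level=0)
        -> return 3
        tree_sum(level=0)
        -> return 3
      -> return 8
      tree_sum(level=1) -> return 8  (same call as traced above)
    -> return 18
    tree_sum(level=2) -> return 18  (same call as traced above)
  -> return 38
  tree_sum(level=3) -> return 38  (same call as traced above)
-> return 78

Final answer: 78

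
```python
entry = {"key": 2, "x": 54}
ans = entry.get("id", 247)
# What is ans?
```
Trace:
  entry={'key': 2, 'x': 54}
  entry={'key': 2, 'x': 54}, ans=247

Final answer: 247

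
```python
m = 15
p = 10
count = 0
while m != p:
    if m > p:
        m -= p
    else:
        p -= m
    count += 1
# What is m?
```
Trace:
  m=15
  m=15, p=10
  m=15, p=10, count=0
  m=5, p=10, count=1
  m=5, p=5, count=2

Final answer: 5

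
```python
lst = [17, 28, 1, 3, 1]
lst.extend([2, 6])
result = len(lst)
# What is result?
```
Trace:
  lst=[17, 28, 1, 3, 1]
  lst=[17, 28, 1, 3, 1, 2, 6]
  lst=[17, 28, 1, 3, 1, 2, 6], result=7

Final answer: 7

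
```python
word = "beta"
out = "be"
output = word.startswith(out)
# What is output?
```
Trace:
  word='beta'
  word='beta', out='be'
  word='beta', out='be', output=True

Final answer: True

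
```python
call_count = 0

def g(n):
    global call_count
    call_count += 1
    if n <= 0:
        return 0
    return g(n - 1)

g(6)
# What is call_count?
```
Call trace:
g(n=6)
  g(n=5)
    g(n=4)
      g(n=3)
        g(n=2)
          g(n=1)
            g(n=0)
            -> return 0
          -> return 0
        -> return 0
      -> return 0
    -> return 0
  -> return 0
-> return 0

call_count is incremented once per call. g is entered once for each n = 6, 5, 4, 3, 2, 1, 0 (the n <= 0 call returns without recursing), i.e. 6 + 1 calls.
call_count = 7

Final answer: 7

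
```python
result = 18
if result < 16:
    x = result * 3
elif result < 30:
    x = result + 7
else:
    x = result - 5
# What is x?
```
Trace:
  result=18
  result=18, x=25

Final answer: 25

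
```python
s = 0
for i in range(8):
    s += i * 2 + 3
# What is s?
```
Trace:
  s=0
  s=3, i=0
  s=8, i=1
  s=15, i=2
  s=24, i=3
  s=35, i=4
  s=48, i=5
  s=63, i=6
  s=80, i=7

Final answer: 80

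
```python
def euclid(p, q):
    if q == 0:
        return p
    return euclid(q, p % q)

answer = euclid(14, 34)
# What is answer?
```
Call trace:
euclid(p=14, q=34)
  euclid(p=34, q=14)
    euclid(p=14, q=6)
      euclid(p=6, q=2)
        euclid(p=2, q=0)
        -> return 2
      -> return 2
    -> return 2
  -> return 2
-> return 2

Final answer: 2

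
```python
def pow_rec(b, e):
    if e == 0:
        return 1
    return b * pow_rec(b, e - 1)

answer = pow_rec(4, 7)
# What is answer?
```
Call trace:
pow_rec(b=4, e=7)
  pow_rec(b=4, e=6)
    pow_rec(b=4, e=5)
      pow_rec(b=4, e=4)
        pow_rec(b=4, e=3)
          pow_rec(b=4, e=2)
            pow_rec(b=4, e=1)
              pow_rec(b=4, e=0)
              -> return 1
            -> return 4
          -> return 16
        -> return 64
      -> return 256
    -> return 1024
  -> return 4096
-> return 16384

Final answer: 16384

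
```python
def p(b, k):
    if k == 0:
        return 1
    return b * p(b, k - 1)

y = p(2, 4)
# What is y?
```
Call trace:
p(b=2, k=4)
  p(b=2, k=3)
    p(b=2, k=2)
      p(b=2, k=1)
        p(b=2, k=0)
        -> return 1
      -> return 2
    -> return 4
  -> return 8
-> return 16

Final answer: 16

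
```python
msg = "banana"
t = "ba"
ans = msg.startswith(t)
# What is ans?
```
Trace:
  msg='banana'
  msg='banana', t='ba'
  msg='banana', t='ba', ans=True

Final answer: True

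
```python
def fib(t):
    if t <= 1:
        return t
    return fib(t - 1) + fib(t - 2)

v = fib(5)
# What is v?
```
Call trace (a repeated sub-call is expanded the first time; later identical calls just restate its return value):
fib(t=5)
  fib(t=4)
    fib(t=3)
      fib(t=2)
        fib(t=1)
        -> return 1
        fib(t=0)
        -> return 0
      -> return 1
      fib(t=1)
      -> return 1
    -> return 2
    fib(t=2) -> return 1  (same call as traced above)
  -> return 3
  fib(t=3) -> return 2  (same call as traced above)
-> return 5

Final answer: 5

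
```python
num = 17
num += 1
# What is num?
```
Trace:
  num=17
  num=18

Final answer: 18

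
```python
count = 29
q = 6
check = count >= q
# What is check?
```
Trace:
  count=29
  count=29, q=6
  count=29, q=6, check=True

Final answer: True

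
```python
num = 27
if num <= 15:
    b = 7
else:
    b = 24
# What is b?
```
Trace:
  num=27
  num=27, b=24

Final answer: 24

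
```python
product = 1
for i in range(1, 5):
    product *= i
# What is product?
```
Trace:
  product=1
  product=1, i=1
  product=2, i=2
  product=6, i=3
  product=24, i=4

Final answer: 24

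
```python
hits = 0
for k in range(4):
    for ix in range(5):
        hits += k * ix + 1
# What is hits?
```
Trace:
  hits=0
  hits=1, k=0, ix=0
  hits=2, k=0, ix=1
  hits=3, k=0, ix=2
  hits=4, k=0, ix=3
  hits=5, k=0, ix=4
  hits=6, k=1, ix=0
  hits=8, k=1, ix=1
  hits=11, k=1, ix=2
  hits=15, k=1, ix=3
  hits=20, k=1, ix=4
  hits=21, k=2, ix=0
  hits=24, k=2, ix=1
  hits=29, k=2, ix=2
  hits=36, k=2, ix=3
  hits=45, k=2, ix=4
  hits=46, k=3, ix=0
  hits=50, k=3, ix=1
  hits=57, k=3, ix=2
  hits=67, k=3, ix=3
  hits=80, k=3, ix=4

Final answer: 80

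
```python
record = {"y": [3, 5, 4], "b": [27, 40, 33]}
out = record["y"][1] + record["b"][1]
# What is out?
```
Trace:
  record={'y': [3, 5, 4], 'b': [27, 40, 33]}
  record={'y': [3, 5, 4], 'b': [27, 40, 33]}, out=45

Final answer: 45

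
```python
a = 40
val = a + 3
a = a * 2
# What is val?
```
Trace:
  a=40
  a=40, val=43
  a=80, val=43

Final answer: 43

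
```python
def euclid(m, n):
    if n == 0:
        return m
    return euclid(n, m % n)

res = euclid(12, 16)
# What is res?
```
Call trace:
euclid(m=12, n=16)
  euclid(m=16, n=12)
    euclid(m=12, n=4)
      euclid(m=4, n=0)
      -> return 4
    -> return 4
  -> return 4
-> return 4

Final answer: 4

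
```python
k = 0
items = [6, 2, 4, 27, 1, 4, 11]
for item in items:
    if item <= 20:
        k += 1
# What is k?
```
Trace:
  k=0
  k=1, item=6
  k=2, item=2
  k=3, item=4
  k=3, item=27
  k=4, item=1
  k=5, item=4
  k=6, item=11

Final answer: 6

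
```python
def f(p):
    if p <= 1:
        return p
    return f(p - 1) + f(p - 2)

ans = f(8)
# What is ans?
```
Call trace (a repeated sub-call is expanded the first time; later identical calls just restate its return value):
f(p=8)
  f(p=7)
    f(p=6)
      f(p=5)
        f(p=4)
          f(p=3)
            f(p=2)
              f(p=1)
              -> return 1
              f(p=0)
              -> return 0
            -> return 1
            f(p=1)
            -> return 1
          -> return 2
          f(p=2) -> return 1  (same call as traced above)
        -> return 3
        f(p=3) -> return 2  (same call as traced above)
      -> return 5
      f(p=4) -> return 3  (same call as traced above)
    -> return 8
    f(p=5) -> return 5  (same call as traced above)
  -> return 13
  f(p=6) -> return 8  (same call as traced above)
-> return 21

Final answer: 21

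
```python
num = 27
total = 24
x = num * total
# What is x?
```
Trace:
  num=27
  num=27, total=24
  num=27, total=24, x=648

Final answer: 648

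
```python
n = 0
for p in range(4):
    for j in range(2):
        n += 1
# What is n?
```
Trace:
  n=0
  n=1, p=0, j=0
  n=2, p=0, j=1
  n=3, p=1, j=0
  n=4, p=1, j=1
  n=5, p=2, j=0
  n=6, p=2, j=1
  n=7, p=3, j=0
  n=8, p=3, j=1

Final answer: 8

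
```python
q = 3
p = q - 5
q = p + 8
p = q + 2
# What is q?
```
Trace:
  q=3
  q=3, p=-2
  q=6, p=-2
  q=6, p=8

Final answer: 6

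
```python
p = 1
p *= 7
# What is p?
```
Trace:
  p=1
  p=7

Final answer: 7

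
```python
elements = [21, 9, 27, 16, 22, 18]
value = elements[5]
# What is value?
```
Trace:
  elements=[21, 9, 27, 16, 22, 18]
  elements=[21, 9, 27, 16, 22, 18], value=18

Final answer: 18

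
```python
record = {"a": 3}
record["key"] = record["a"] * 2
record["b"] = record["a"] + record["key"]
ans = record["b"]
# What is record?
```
Trace:
  record={'a': 3}
  record={'a': 3, 'key': 6}
  record={'a': 3, 'key': 6, 'b': 9}
  record={'a': 3, 'key': 6, 'b': 9}, ans=9

Final answer: {'a': 3, 'key': 6, 'b': 9}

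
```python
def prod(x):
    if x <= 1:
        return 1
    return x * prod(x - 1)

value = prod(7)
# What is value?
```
Call trace:
prod(x=7)
  prod(x=6)
    prod(x=5)
      prod(x=4)
        prod(x=3)
          prod(x=2)
            prod(x=1)
            -> return 1
          -> return 2
        -> return 6
      -> return 24
    -> return 120
  -> return 720
-> return 5040

Final answer: 5040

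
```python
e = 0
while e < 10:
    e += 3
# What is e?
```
Trace:
  e=0
  e=3
  e=6
  e=9
  e=12

Final answer: 12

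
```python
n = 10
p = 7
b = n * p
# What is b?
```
Trace:
  n=10
  n=10, p=7
  n=10, p=7, b=70

Final answer: 70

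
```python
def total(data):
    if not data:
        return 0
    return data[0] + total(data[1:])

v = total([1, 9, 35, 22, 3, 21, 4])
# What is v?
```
Call trace:
total(data=[1, 9, 35, 22, 3, 21, 4])
  total(data=[9, 35, 22, 3, 21, 4])
    total(data=[35, 22, 3, 21, 4])
      total(data=[22, 3, 21, 4])
        total(data=[3, 21, 4])
          total(data=[21, 4])
            total(data=[4])
              total(data=[])
              -> return 0
            -> return 4
          -> return 25
        -> return 28
      -> return 50
    -> return 85
  -> return 94
-> return 95

Final answer: 95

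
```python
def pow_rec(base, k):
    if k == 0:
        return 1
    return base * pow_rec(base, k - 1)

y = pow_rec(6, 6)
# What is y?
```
Call trace:
pow_rec(base=6, k=6)
  pow_rec(base=6, k=5)
    pow_rec(base=6, k=4)
      pow_rec(base=6, k=3)
        pow_rec(base=6, k=2)
          pow_rec(base=6, k=1)
            pow_rec(base=6, k=0)
            -> return 1
          -> return 6
        -> return 36
      -> return 216
    -> return 1296
  -> return 7776
-> return 46656

Final answer: 46656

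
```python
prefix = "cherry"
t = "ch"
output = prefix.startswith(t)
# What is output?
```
Trace:
  prefix='cherry'
  prefix='cherry', t='ch'
  prefix='cherry', t='ch', output=True

Final answer: True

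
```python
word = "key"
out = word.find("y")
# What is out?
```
Trace:
  word='key'
  word='key', out=2

Final answer: 2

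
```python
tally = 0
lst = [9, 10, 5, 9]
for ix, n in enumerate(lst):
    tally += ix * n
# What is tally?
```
Trace:
  tally=0
  tally=0, ix=0, n=9
  tally=10, ix=1, n=10
  tally=20, ix=2, n=5
  tally=47, ix=3, n=9

Final answer: 47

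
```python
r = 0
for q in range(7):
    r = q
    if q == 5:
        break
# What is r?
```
Trace:
  r=0
  r=0, q=0
  r=1, q=1
  r=2, q=2
  r=3, q=3
  r=4, q=4
  r=5, q=5

Final answer: 5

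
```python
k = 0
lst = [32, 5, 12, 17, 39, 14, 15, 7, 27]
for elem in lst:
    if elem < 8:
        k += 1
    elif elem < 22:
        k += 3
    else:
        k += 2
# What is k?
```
Trace:
  k=0
  k=2, elem=32
  k=3, elem=5
  k=6, elem=12
  k=9, elem=17
  k=11, elem=39
  k=14, elem=14
  k=17, elem=15
  k=18, elem=7
  k=20, elem=27

Final answer: 20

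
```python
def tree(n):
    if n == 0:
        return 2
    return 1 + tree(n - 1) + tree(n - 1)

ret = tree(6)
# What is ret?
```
Call trace (a repeated sub-call is expanded the first time; later identical calls just restate its return value):
tree(n=6)
  tree(n=5)
    tree(n=4)
      tree(n=3)
        tree(n=2)
          tree(n=1)
            tree(n=0)
            -> return 2
            tree(n=0)
            -> return 2
          -> return 5
          tree(n=1) -> return 5  (same call as traced above)
        -> return 11
        tree(n=2) -> return 11  (same call as traced above)
      -> return 23
      tree(n=3) -> return 23  (same call as traced above)
    -> return 47
    tree(n=4) -> return 47  (same call as traced above)
  -> return 95
  tree(n=5) -> return 95  (same call as traced above)
-> return 191

Final answer: 191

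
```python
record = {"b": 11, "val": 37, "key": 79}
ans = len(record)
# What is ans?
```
Trace:
  record={'b': 11, 'val': 37, 'key': 79}
  record={'b': 11, 'val': 37, 'key': 79}, ans=3

Final answer: 3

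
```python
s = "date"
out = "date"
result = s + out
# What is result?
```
Trace:
  s='date'
  s='date', out='date'
  s='date', out='date', result='datedate'

Final answer: 'datedate'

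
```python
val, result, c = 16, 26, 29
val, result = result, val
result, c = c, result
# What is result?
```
Trace:
  val=16, result=26, c=29
  val=26, result=16, c=29
  val=26, result=29, c=16

Final answer: 29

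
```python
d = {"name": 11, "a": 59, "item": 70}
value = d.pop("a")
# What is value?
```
Trace:
  d={'name': 11, 'a': 59, 'item': 70}
  d={'name': 11, 'item': 70}, value=59

Final answer: 59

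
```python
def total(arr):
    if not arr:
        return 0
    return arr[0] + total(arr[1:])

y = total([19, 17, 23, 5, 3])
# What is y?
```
Call trace:
total(arr=[19, 17, 23, 5, 3])
  total(arr=[17, 23, 5, 3])
    total(arr=[23, 5, 3])
      total(arr=[5, 3])
        total(arr=[3])
          total(arr=[])
          -> return 0
        -> return 3
      -> return 8
    -> return 31
  -> return 48
-> return 67

Final answer: 67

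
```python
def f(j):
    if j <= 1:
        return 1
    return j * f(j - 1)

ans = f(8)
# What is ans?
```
Call trace:
f(j=8)
  f(j=7)
    f(j=6)
      f(j=5)
        f(j=4)
          f(j=3)
            f(j=2)
              f(j=1)
              -> return 1
            -> return 2
          -> return 6
        -> return 24
      -> return 120
    -> return 720
  -> return 5040
-> return 40320

Final answer: 40320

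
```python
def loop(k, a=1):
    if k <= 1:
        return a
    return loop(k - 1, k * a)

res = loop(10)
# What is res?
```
Call trace:
loop(k=10, a=1)
  loop(k=9, a=10)
    loop(k=8, a=90)
      loop(k=7, a=720)
        loop(k=6, a=5040)
          loop(k=5, a=30240)
            loop(k=4, a=151200)
              loop(k=3, a=604800)
                loop(k=2, a=1814400)
                  loop(k=1, a=3628800)
                  -> return 3628800
                -> return 3628800
              -> return 3628800
            -> return 3628800
          -> return 3628800
        -> return 3628800
      -> return 3628800
    -> return 3628800
  -> return 3628800
-> return 3628800

Final answer: 3628800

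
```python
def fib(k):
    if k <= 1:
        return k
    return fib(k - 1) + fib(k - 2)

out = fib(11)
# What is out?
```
Call trace (a repeated sub-call is expanded the first time; later identical calls just restate its return value):
fib(k=11)
  fib(k=10)
    fib(k=9)
      fib(k=8)
        fib(k=7)
          fib(k=6)
            fib(k=5)
              fib(k=4)
                fib(k=3)
                  fib(k=2)
                    fib(k=1)
                    -> return 1
                    fib(k=0)
                    -> return 0
                  -> return 1
                  fib(k=1)
                  -> return 1
                -> return 2
                fib(k=2) -> return 1  (same call as traced above)
              -> return 3
              fib(k=3) -> return 2  (same call as traced above)
            -> return 5
            fib(k=4) -> return 3  (same call as traced above)
          -> return 8
          fib(k=5) -> return 5  (same call as traced above)
        -> return 13
        fib(k=6) -> return 8  (same call as traced above)
      -> return 21
      fib(k=7) -> return 13  (same call as traced above)
    -> return 34
    fib(k=8) -> return 21  (same call as traced above)
  -> return 55
  fib(k=9) -> return 34  (same call as traced above)
-> return 89

Final answer: 89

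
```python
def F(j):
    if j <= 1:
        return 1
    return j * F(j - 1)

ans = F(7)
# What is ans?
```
Call trace:
F(j=7)
  F(j=6)
    F(j=5)
      F(j=4)
        F(j=3)
          F(j=2)
            F(j=1)
            -> return 1
          -> return 2
        -> return 6
      -> return 24
    -> return 120
  -> return 720
-> return 5040

Final answer: 5040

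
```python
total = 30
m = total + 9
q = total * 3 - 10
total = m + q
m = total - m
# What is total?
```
Trace:
  total=30
  total=30, m=39
  total=30, m=39, q=80
  total=119, m=39, q=80
  total=119, m=80, q=80

Final answer: 119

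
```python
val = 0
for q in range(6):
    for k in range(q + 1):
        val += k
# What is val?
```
Trace:
  val=0
  val=0, q=0, k=0
  val=0, q=1, k=0
  val=1, q=1, k=1
  val=1, q=2, k=0
  val=2, q=2, k=1
  val=4, q=2, k=2
  val=4, q=3, k=0
  val=5, q=3, k=1
  val=7, q=3, k=2
  val=10, q=3, k=3
  val=10, q=4, k=0
  val=11, q=4, k=1
  val=13, q=4, k=2
  val=16, q=4, k=3
  val=20, q=4, k=4
  val=20, q=5, k=0
  val=21, q=5, k=1
  val=23, q=5, k=2
  val=26, q=5, k=3
  val=30, q=5, k=4
  val=35, q=5, k=5

Final answer: 35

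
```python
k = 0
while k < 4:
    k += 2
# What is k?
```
Trace:
  k=0
  k=2
  k=4

Final answer: 4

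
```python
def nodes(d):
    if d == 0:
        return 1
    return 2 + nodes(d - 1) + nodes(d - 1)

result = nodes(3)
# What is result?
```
Call trace (a repeated sub-call is expanded the first time; later identical calls just restate its return value):
nodes(d=3)
  nodes(d=2)
    nodes(d=1)
      nodes(d=0)
      -> return 1
      nodes(d=0)
      -> return 1
    -> return 4
    nodes(d=1) -> return 4  (same call as traced above)
  -> return 10
  nodes(d=2) -> return 10  (same call as traced above)
-> return 22

Final answer: 22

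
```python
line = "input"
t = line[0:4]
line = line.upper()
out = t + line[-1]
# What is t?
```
Trace:
  line='input'
  line='input', t='inpu'
  line='INPUT', t='inpu'
  line='INPUT', t='inpu', out='inpuT'

Final answer: 'inpu'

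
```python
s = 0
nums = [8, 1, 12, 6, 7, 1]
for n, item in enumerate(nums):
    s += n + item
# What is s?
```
Trace:
  s=0
  s=8, n=0, item=8
  s=10, n=1, item=1
  s=24, n=2, item=12
  s=33, n=3, item=6
  s=44, n=4, item=7
  s=50, n=5, item=1

Final answer: 50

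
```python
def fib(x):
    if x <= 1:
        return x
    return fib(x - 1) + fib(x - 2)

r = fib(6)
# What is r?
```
Call trace (a repeated sub-call is expanded the first time; later identical calls just restate its return value):
fib(x=6)
  fib(x=5)
    fib(x=4)
      fib(x=3)
        fib(x=2)
          fib(x=1)
          -> return 1
          fib(x=0)
          -> return 0
        -> return 1
        fib(x=1)
        -> return 1
      -> return 2
      fib(x=2) -> return 1  (same call as traced above)
    -> return 3
    fib(x=3) -> return 2  (same call as traced above)
  -> return 5
  fib(x=4) -> return 3  (same call as traced above)
-> return 8

Final answer: 8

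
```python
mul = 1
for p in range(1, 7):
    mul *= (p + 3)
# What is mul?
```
Trace:
  mul=1
  mul=4, p=1
  mul=20, p=2
  mul=120, p=3
  mul=840, p=4
  mul=6720, p=5
  mul=60480, p=6

Final answer: 60480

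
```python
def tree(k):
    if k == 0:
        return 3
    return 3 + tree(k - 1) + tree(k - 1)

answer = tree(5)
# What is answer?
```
Call trace (a repeated sub-call is expanded the first time; later identical calls just restate its return value):
tree(k=5)
  tree(k=4)
    tree(k=3)
      tree(k=2)
        tree(k=1)
          tree(k=0)
          -> return 3
          tree(k=0)
          -> return 3
        -> return 9
        tree(k=1) -> return 9  (same call as traced above)
      -> return 21
      tree(k=2) -> return 21  (same call as traced above)
    -> return 45
    tree(k=3) -> return 45  (same call as traced above)
  -> return 93
  tree(k=4) -> return 93  (same call as traced above)
-> return 189

Final answer: 189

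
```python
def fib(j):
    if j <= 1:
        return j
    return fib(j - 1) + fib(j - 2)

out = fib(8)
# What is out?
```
Call trace (a repeated sub-call is expanded the first time; later identical calls just restate its return value):
fib(j=8)
  fib(j=7)
    fib(j=6)
      fib(j=5)
        fib(j=4)
          fib(j=3)
            fib(j=2)
              fib(j=1)
              -> return 1
              fib(j=0)
              -> return 0
            -> return 1
            fib(j=1)
            -> return 1
          -> return 2
          fib(j=2) -> return 1  (same call as traced above)
        -> return 3
        fib(j=3) -> return 2  (same call as traced above)
      -> return 5
      fib(j=4) -> return 3  (same call as traced above)
    -> return 8
    fib(j=5) -> return 5  (same call as traced above)
  -> return 13
  fib(j=6) -> return 8  (same call as traced above)
-> return 21

Final answer: 21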